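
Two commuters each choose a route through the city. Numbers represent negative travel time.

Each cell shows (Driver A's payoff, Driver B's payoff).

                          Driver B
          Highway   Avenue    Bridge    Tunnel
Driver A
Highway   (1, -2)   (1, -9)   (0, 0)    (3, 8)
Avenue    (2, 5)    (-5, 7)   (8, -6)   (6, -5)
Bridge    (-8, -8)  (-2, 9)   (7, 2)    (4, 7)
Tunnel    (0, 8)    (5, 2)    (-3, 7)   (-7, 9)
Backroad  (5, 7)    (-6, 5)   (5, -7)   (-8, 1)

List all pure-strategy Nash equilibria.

(Highway, Highway): Driver A can switch to Avenue (1 → 2). Not NE.
(Highway, Avenue): Driver A can switch to Tunnel (1 → 5). Not NE.
(Highway, Bridge): Driver A can switch to Avenue (0 → 8). Not NE.
(Highway, Tunnel): Driver A can switch to Avenue (3 → 6). Not NE.
(Avenue, Highway): Driver A can switch to Backroad (2 → 5). Not NE.
(Avenue, Avenue): Driver A can switch to Highway (-5 → 1). Not NE.
(Avenue, Bridge): Driver B can switch to Highway (-6 → 5). Not NE.
(Avenue, Tunnel): Driver B can switch to Highway (-5 → 5). Not NE.
(Bridge, Highway): Driver A can switch to Highway (-8 → 1). Not NE.
(Bridge, Avenue): Driver A can switch to Highway (-2 → 1). Not NE.
(Bridge, Bridge): Driver A can switch to Avenue (7 → 8). Not NE.
(Bridge, Tunnel): Driver A can switch to Avenue (4 → 6). Not NE.
(Backroad, Highway): Driver A gets 5, best alternative 2; Driver B gets 7, best alternative 5. No profitable deviation — NE.
(The remaining 7 profiles each have a profitable deviation by the same check.)

Pure NE: (Backroad, Highway)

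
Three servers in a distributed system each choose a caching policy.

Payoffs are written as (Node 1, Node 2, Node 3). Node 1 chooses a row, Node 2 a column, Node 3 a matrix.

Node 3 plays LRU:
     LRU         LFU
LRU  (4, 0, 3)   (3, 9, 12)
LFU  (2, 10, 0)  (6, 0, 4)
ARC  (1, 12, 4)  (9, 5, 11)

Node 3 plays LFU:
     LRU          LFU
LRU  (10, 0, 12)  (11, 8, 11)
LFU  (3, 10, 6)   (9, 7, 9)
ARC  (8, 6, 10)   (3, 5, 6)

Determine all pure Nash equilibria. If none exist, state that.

There is no pure-strategy Nash equilibrium.

Mark each player's best response to every combination of opponents' strategies; a profile where every player is best-responding is a pure Nash equilibrium.
Node 1 against (LRU, LRU): payoffs 4, 2, 1 → best response LRU.
Node 1 against (LRU, LFU): payoffs 10, 3, 8 → best response LRU.
Node 1 against (LFU, LRU): payoffs 3, 6, 9 → best response ARC.
Node 1 against (LFU, LFU): payoffs 11, 9, 3 → best response LRU.
Node 2 against (LRU, LRU): payoffs 0, 9 → best response LFU.
Node 2 against (LRU, LFU): payoffs 0, 8 → best response LFU.
Node 2 against (LFU, LRU): payoffs 10, 0 → best response LRU.
Node 2 against (LFU, LFU): payoffs 10, 7 → best response LRU.
Node 2 against (ARC, LRU): payoffs 12, 5 → best response LRU.
Node 2 against (ARC, LFU): payoffs 6, 5 → best response LRU.
Node 3 against (LRU, LRU): payoffs 3, 12 → best response LFU.
Node 3 against (LRU, LFU): payoffs 12, 11 → best response LRU.
Node 3 against (LFU, LRU): payoffs 0, 6 → best response LFU.
Node 3 against (LFU, LFU): payoffs 4, 9 → best response LFU.
Node 3 against (ARC, LRU): payoffs 4, 10 → best response LFU.
Node 3 against (ARC, LFU): payoffs 11, 6 → best response LRU.
No profile is a mutual best response for all players.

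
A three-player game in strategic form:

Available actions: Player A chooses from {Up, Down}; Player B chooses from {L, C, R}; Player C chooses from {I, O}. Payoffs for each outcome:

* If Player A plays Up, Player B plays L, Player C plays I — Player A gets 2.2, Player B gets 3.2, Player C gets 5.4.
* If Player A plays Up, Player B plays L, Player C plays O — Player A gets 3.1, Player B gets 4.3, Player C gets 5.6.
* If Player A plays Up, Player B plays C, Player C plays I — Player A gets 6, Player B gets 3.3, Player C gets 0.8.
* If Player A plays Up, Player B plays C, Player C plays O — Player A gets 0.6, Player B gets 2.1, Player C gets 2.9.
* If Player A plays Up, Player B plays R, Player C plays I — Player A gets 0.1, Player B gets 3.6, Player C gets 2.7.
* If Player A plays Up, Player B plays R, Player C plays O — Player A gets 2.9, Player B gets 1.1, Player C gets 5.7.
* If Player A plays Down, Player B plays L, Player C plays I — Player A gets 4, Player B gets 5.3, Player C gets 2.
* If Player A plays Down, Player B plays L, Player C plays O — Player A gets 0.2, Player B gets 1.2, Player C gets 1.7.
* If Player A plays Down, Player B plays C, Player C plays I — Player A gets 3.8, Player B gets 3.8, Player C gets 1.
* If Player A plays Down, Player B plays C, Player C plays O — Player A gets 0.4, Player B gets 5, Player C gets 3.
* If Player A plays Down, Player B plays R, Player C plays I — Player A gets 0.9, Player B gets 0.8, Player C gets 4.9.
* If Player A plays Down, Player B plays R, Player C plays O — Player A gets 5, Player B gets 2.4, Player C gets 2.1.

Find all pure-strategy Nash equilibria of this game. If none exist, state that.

Player A against (L, I): payoffs 2.2, 4 → best response Down.
Player A against (L, O): payoffs 3.1, 0.2 → best response Up.
Player A against (C, I): payoffs 6, 3.8 → best response Up.
Player A against (C, O): payoffs 0.6, 0.4 → best response Up.
Player A against (R, I): payoffs 0.1, 0.9 → best response Down.
Player A against (R, O): payoffs 2.9, 5 → best response Down.
Player B against (Up, I): payoffs 3.2, 3.3, 3.6 → best response R.
Player B against (Up, O): payoffs 4.3, 2.1, 1.1 → best response L.
Player B against (Down, I): payoffs 5.3, 3.8, 0.8 → best response L.
Player B against (Down, O): payoffs 1.2, 5, 2.4 → best response C.
Player C against (Up, L): payoffs 5.4, 5.6 → best response O.
Player C against (Up, C): payoffs 0.8, 2.9 → best response O.
Player C against (Up, R): payoffs 2.7, 5.7 → best response O.
Player C against (Down, L): payoffs 2, 1.7 → best response I.
Player C against (Down, C): payoffs 1, 3 → best response O.
Player C against (Down, R): payoffs 4.9, 2.1 → best response I.
Mutual best responses: (Up, L, O); (Down, L, I).

(Up, L, O); (Down, L, I)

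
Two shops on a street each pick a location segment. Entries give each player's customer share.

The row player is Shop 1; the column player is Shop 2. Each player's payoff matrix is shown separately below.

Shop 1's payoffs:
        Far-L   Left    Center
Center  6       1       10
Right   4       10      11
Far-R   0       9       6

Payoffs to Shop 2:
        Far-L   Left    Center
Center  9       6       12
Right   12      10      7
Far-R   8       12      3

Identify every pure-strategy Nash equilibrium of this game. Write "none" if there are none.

There is no pure-strategy Nash equilibrium.

Check each profile: it is a Nash equilibrium iff no player can strictly gain by switching unilaterally.
(Center, Far-L): Shop 2 can switch to Center (9 → 12). Not NE.
(Center, Left): Shop 1 can switch to Right (1 → 10). Not NE.
(Center, Center): Shop 1 can switch to Right (10 → 11). Not NE.
(Right, Far-L): Shop 1 can switch to Center (4 → 6). Not NE.
(Right, Left): Shop 2 can switch to Far-L (10 → 12). Not NE.
(Right, Center): Shop 2 can switch to Far-L (7 → 12). Not NE.
(Far-R, Far-L): Shop 1 can switch to Center (0 → 6). Not NE.
(Far-R, Left): Shop 1 can switch to Right (9 → 10). Not NE.
(Far-R, Center): Shop 1 can switch to Center (6 → 10). Not NE.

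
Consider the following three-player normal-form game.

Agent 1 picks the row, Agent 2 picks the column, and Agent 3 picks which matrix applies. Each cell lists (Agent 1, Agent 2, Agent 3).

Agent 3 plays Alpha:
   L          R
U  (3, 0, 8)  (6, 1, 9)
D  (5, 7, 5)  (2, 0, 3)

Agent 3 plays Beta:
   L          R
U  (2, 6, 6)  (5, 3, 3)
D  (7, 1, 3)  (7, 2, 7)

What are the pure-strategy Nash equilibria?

Mark each player's best response to every combination of opponents' strategies; a profile where every player is best-responding is a pure Nash equilibrium.
Agent 1 against (L, Alpha): payoffs 3, 5 → best response D.
Agent 1 against (L, Beta): payoffs 2, 7 → best response D.
Agent 1 against (R, Alpha): payoffs 6, 2 → best response U.
Agent 1 against (R, Beta): payoffs 5, 7 → best response D.
Agent 2 against (U, Alpha): payoffs 0, 1 → best response R.
Agent 2 against (U, Beta): payoffs 6, 3 → best response L.
Agent 2 against (D, Alpha): payoffs 7, 0 → best response L.
Agent 2 against (D, Beta): payoffs 1, 2 → best response R.
Agent 3 against (U, L): payoffs 8, 6 → best response Alpha.
Agent 3 against (U, R): payoffs 9, 3 → best response Alpha.
Agent 3 against (D, L): payoffs 5, 3 → best response Alpha.
Agent 3 against (D, R): payoffs 3, 7 → best response Beta.
Mutual best responses: (U, R, Alpha); (D, L, Alpha); (D, R, Beta).

The pure Nash equilibria are (U, R, Alpha); (D, L, Alpha); (D, R, Beta).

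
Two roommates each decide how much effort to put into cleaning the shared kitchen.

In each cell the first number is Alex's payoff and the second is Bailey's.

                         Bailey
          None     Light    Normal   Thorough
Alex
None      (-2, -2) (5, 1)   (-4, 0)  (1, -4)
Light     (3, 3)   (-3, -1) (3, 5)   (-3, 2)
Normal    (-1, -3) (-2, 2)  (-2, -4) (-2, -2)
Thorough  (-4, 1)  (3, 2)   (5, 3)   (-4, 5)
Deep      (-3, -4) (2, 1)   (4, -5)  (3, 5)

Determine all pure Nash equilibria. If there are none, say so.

(None, None): Alex can switch to Light (-2 → 3). Not NE.
(None, Light): Alex gets 5, best alternative 3; Bailey gets 1, best alternative 0. No profitable deviation — NE.
(None, Normal): Alex can switch to Light (-4 → 3). Not NE.
(None, Thorough): Alex can switch to Deep (1 → 3). Not NE.
(Light, None): Bailey can switch to Normal (3 → 5). Not NE.
(Light, Light): Alex can switch to None (-3 → 5). Not NE.
(Light, Normal): Alex can switch to Thorough (3 → 5). Not NE.
(Light, Thorough): Alex can switch to None (-3 → 1). Not NE.
(Normal, None): Alex can switch to Light (-1 → 3). Not NE.
(Deep, Thorough): Alex gets 3, best alternative 1; Bailey gets 5, best alternative 1. No profitable deviation — NE.
(The remaining 10 profiles each have a profitable deviation by the same check.)

(None, Light), (Deep, Thorough)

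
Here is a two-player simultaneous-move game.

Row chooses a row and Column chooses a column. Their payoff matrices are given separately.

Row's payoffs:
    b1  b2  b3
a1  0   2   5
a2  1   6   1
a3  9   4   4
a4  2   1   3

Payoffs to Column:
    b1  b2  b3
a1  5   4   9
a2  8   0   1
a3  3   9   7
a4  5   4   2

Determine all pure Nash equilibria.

(a1, b1): Row can switch to a2 (0 → 1). Not NE.
(a1, b2): Row can switch to a2 (2 → 6). Not NE.
(a1, b3): Row gets 5, best alternative 4; Column gets 9, best alternative 5. No profitable deviation — NE.
(a2, b1): Row can switch to a3 (1 → 9). Not NE.
(a2, b2): Column can switch to b1 (0 → 8). Not NE.
(a2, b3): Row can switch to a1 (1 → 5). Not NE.
(a3, b1): Column can switch to b2 (3 → 9). Not NE.
(a3, b2): Row can switch to a2 (4 → 6). Not NE.
(a3, b3): Row can switch to a1 (4 → 5). Not NE.
(a4, b1): Row can switch to a3 (2 → 9). Not NE.
(a4, b2): Row can switch to a1 (1 → 2). Not NE.
(The remaining 1 profile has a profitable deviation by the same check.)

(a1, b3)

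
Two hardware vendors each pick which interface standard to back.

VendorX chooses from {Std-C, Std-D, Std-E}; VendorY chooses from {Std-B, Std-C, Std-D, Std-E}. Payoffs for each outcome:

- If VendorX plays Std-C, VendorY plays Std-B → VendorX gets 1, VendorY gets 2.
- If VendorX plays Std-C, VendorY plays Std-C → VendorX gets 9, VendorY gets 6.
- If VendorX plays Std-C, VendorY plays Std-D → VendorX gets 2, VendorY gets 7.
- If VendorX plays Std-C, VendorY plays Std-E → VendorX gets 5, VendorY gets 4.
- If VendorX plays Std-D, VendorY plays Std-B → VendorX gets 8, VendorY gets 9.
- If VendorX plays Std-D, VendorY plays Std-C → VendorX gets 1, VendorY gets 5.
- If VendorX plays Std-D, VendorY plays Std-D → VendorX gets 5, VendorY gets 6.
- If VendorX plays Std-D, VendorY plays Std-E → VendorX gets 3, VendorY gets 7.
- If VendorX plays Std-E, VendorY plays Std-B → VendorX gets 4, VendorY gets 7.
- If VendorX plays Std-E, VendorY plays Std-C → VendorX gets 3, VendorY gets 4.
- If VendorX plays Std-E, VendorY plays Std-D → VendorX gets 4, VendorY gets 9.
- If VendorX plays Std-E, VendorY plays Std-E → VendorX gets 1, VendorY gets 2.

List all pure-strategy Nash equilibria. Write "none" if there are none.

VendorX against Std-B: payoffs 1, 8, 4 → best response Std-D.
VendorX against Std-C: payoffs 9, 1, 3 → best response Std-C.
VendorX against Std-D: payoffs 2, 5, 4 → best response Std-D.
VendorX against Std-E: payoffs 5, 3, 1 → best response Std-C.
VendorY against Std-C: payoffs 2, 6, 7, 4 → best response Std-D.
VendorY against Std-D: payoffs 9, 5, 6, 7 → best response Std-B.
VendorY against Std-E: payoffs 7, 4, 9, 2 → best response Std-D.
Mutual best responses: (Std-D, Std-B).

The unique pure-strategy Nash equilibrium is (Std-D, Std-B).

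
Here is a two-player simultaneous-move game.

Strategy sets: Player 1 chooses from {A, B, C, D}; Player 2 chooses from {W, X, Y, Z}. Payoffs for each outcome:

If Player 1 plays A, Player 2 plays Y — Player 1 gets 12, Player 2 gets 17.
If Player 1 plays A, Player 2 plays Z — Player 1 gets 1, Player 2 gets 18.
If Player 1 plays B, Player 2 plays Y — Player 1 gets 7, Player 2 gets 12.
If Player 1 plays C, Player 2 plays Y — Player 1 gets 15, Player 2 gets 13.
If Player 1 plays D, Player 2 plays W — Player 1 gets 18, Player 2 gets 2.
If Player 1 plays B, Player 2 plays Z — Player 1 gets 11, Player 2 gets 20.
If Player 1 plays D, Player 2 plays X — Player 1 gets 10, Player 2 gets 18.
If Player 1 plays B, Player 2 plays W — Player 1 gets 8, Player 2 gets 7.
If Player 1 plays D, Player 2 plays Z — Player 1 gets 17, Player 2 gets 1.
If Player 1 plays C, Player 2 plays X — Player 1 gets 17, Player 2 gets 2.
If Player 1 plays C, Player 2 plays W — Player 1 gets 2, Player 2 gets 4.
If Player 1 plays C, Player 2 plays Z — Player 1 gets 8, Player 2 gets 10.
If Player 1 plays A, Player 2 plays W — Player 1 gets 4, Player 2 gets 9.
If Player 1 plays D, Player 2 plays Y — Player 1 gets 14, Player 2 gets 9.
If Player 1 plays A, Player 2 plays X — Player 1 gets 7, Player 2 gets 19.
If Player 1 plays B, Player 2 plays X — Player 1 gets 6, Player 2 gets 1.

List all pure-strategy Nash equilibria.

Player 1 against W: payoffs 4, 8, 2, 18 → best response D.
Player 1 against X: payoffs 7, 6, 17, 10 → best response C.
Player 1 against Y: payoffs 12, 7, 15, 14 → best response C.
Player 1 against Z: payoffs 1, 11, 8, 17 → best response D.
Player 2 against A: payoffs 9, 19, 17, 18 → best response X.
Player 2 against B: payoffs 7, 1, 12, 20 → best response Z.
Player 2 against C: payoffs 4, 2, 13, 10 → best response Y.
Player 2 against D: payoffs 2, 18, 9, 1 → best response X.
Mutual best responses: (C, Y).

(C, Y)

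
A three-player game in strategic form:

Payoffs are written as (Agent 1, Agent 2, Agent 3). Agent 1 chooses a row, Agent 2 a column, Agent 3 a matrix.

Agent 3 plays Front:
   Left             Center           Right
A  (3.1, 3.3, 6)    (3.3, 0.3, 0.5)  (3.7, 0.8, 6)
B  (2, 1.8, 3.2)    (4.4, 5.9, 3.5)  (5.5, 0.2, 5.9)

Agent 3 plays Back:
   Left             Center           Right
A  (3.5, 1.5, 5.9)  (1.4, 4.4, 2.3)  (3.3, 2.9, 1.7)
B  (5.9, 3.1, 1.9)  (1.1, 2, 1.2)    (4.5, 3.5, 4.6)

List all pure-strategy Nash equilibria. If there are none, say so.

Agent 1 against (Left, Front): payoffs 3.1, 2 → best response A.
Agent 1 against (Left, Back): payoffs 3.5, 5.9 → best response B.
Agent 1 against (Center, Front): payoffs 3.3, 4.4 → best response B.
Agent 1 against (Center, Back): payoffs 1.4, 1.1 → best response A.
Agent 1 against (Right, Front): payoffs 3.7, 5.5 → best response B.
Agent 1 against (Right, Back): payoffs 3.3, 4.5 → best response B.
Agent 2 against (A, Front): payoffs 3.3, 0.3, 0.8 → best response Left.
Agent 2 against (A, Back): payoffs 1.5, 4.4, 2.9 → best response Center.
Agent 2 against (B, Front): payoffs 1.8, 5.9, 0.2 → best response Center.
Agent 2 against (B, Back): payoffs 3.1, 2, 3.5 → best response Right.
Agent 3 against (A, Left): payoffs 6, 5.9 → best response Front.
Agent 3 against (A, Center): payoffs 0.5, 2.3 → best response Back.
Agent 3 against (A, Right): payoffs 6, 1.7 → best response Front.
Agent 3 against (B, Left): payoffs 3.2, 1.9 → best response Front.
Agent 3 against (B, Center): payoffs 3.5, 1.2 → best response Front.
Agent 3 against (B, Right): payoffs 5.9, 4.6 → best response Front.
Mutual best responses: (A, Left, Front); (A, Center, Back); (B, Center, Front).

(A, Left, Front), (A, Center, Back), (B, Center, Front)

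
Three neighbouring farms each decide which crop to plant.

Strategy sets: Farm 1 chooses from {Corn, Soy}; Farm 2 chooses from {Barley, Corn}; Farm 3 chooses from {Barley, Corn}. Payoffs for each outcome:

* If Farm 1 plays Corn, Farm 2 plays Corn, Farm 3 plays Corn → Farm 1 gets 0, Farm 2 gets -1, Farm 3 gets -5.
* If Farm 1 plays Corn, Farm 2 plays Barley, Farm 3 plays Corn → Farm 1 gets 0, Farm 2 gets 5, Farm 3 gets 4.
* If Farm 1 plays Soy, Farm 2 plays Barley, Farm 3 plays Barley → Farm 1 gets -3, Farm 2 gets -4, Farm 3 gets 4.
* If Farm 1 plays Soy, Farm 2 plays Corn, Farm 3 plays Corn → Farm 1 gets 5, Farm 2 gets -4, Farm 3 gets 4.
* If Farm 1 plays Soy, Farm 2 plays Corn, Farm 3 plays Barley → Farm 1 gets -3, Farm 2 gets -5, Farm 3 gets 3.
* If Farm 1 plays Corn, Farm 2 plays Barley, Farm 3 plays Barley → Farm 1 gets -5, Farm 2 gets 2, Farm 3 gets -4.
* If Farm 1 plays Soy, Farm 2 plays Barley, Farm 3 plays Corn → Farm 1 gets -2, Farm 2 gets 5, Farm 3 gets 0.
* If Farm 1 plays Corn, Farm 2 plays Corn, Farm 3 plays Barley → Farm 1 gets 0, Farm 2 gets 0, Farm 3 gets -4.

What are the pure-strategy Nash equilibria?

Mark each player's best response to every combination of opponents' strategies; a profile where every player is best-responding is a pure Nash equilibrium.
Farm 1 against (Barley, Barley): payoffs -5, -3 → best response Soy.
Farm 1 against (Barley, Corn): payoffs 0, -2 → best response Corn.
Farm 1 against (Corn, Barley): payoffs 0, -3 → best response Corn.
Farm 1 against (Corn, Corn): payoffs 0, 5 → best response Soy.
Farm 2 against (Corn, Barley): payoffs 2, 0 → best response Barley.
Farm 2 against (Corn, Corn): payoffs 5, -1 → best response Barley.
Farm 2 against (Soy, Barley): payoffs -4, -5 → best response Barley.
Farm 2 against (Soy, Corn): payoffs 5, -4 → best response Barley.
Farm 3 against (Corn, Barley): payoffs -4, 4 → best response Corn.
Farm 3 against (Corn, Corn): payoffs -4, -5 → best response Barley.
Farm 3 against (Soy, Barley): payoffs 4, 0 → best response Barley.
Farm 3 against (Soy, Corn): payoffs 3, 4 → best response Corn.
Mutual best responses: (Corn, Barley, Corn); (Soy, Barley, Barley).

Pure-strategy Nash equilibria: (Corn, Barley, Corn), (Soy, Barley, Barley)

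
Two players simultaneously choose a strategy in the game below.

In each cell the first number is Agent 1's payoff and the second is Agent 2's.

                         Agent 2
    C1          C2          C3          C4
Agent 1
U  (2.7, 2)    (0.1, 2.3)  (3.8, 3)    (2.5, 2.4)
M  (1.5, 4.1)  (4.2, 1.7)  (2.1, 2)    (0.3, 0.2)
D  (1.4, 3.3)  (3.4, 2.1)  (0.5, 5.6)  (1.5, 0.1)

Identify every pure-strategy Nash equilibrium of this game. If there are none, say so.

(U, C3)

Agent 1 against C1: payoffs 2.7, 1.5, 1.4 → best response U.
Agent 1 against C2: payoffs 0.1, 4.2, 3.4 → best response M.
Agent 1 against C3: payoffs 3.8, 2.1, 0.5 → best response U.
Agent 1 against C4: payoffs 2.5, 0.3, 1.5 → best response U.
Agent 2 against U: payoffs 2, 2.3, 3, 2.4 → best response C3.
Agent 2 against M: payoffs 4.1, 1.7, 2, 0.2 → best response C1.
Agent 2 against D: payoffs 3.3, 2.1, 5.6, 0.1 → best response C3.
Mutual best responses: (U, C3).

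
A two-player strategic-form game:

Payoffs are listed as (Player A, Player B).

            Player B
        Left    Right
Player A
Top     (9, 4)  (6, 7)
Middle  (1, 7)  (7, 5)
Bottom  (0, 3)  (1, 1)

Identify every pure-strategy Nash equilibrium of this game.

(Top, Left): Player B can switch to Right (4 → 7). Not NE.
(Top, Right): Player A can switch to Middle (6 → 7). Not NE.
(Middle, Left): Player A can switch to Top (1 → 9). Not NE.
(Middle, Right): Player B can switch to Left (5 → 7). Not NE.
(Bottom, Left): Player A can switch to Top (0 → 9). Not NE.
(Bottom, Right): Player A can switch to Top (1 → 6). Not NE.

There is no pure-strategy Nash equilibrium.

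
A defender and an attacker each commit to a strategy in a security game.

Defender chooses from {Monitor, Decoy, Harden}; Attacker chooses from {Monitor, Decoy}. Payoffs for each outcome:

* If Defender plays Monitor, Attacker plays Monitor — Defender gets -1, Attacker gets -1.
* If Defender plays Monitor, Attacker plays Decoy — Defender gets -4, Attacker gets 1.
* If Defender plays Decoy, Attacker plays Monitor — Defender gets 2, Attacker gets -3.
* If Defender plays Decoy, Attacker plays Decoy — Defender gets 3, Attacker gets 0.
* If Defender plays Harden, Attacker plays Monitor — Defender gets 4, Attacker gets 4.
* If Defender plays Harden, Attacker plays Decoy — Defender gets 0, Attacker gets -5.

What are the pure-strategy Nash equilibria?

(Monitor, Monitor): Defender can switch to Decoy (-1 → 2). Not NE.
(Monitor, Decoy): Defender can switch to Decoy (-4 → 3). Not NE.
(Decoy, Monitor): Defender can switch to Harden (2 → 4). Not NE.
(Decoy, Decoy): Defender gets 3, best alternative 0; Attacker gets 0, best alternative -3. No profitable deviation — NE.
(Harden, Monitor): Defender gets 4, best alternative 2; Attacker gets 4, best alternative -5. No profitable deviation — NE.
(Harden, Decoy): Defender can switch to Decoy (0 → 3). Not NE.

The pure Nash equilibria are (Decoy, Decoy), (Harden, Monitor).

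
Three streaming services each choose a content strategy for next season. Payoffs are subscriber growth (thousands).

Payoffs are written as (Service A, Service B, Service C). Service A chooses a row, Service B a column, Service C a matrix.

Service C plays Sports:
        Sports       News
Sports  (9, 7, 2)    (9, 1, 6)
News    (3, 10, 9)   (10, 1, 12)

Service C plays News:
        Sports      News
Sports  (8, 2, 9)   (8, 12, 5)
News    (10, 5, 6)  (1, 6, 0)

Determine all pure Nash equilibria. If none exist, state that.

No pure-strategy Nash equilibrium.

For each player, find the best response to each opponent profile; mutual best responses are the pure NE.
Service A against (Sports, Sports): payoffs 9, 3 → best response Sports.
Service A against (Sports, News): payoffs 8, 10 → best response News.
Service A against (News, Sports): payoffs 9, 10 → best response News.
Service A against (News, News): payoffs 8, 1 → best response Sports.
Service B against (Sports, Sports): payoffs 7, 1 → best response Sports.
Service B against (Sports, News): payoffs 2, 12 → best response News.
Service B against (News, Sports): payoffs 10, 1 → best response Sports.
Service B against (News, News): payoffs 5, 6 → best response News.
Service C against (Sports, Sports): payoffs 2, 9 → best response News.
Service C against (Sports, News): payoffs 6, 5 → best response Sports.
Service C against (News, Sports): payoffs 9, 6 → best response Sports.
Service C against (News, News): payoffs 12, 0 → best response Sports.
No profile is a mutual best response for all players.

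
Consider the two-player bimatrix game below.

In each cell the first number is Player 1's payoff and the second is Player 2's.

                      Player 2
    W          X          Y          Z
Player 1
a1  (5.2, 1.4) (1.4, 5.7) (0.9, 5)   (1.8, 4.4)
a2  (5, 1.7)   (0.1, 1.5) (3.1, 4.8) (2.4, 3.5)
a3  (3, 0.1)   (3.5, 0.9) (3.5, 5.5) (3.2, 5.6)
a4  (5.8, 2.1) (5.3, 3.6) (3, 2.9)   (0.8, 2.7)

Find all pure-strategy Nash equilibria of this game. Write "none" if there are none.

For each player, find the best response to each opponent profile; mutual best responses are the pure NE.
Player 1 against W: payoffs 5.2, 5, 3, 5.8 → best response a4.
Player 1 against X: payoffs 1.4, 0.1, 3.5, 5.3 → best response a4.
Player 1 against Y: payoffs 0.9, 3.1, 3.5, 3 → best response a3.
Player 1 against Z: payoffs 1.8, 2.4, 3.2, 0.8 → best response a3.
Player 2 against a1: payoffs 1.4, 5.7, 5, 4.4 → best response X.
Player 2 against a2: payoffs 1.7, 1.5, 4.8, 3.5 → best response Y.
Player 2 against a3: payoffs 0.1, 0.9, 5.5, 5.6 → best response Z.
Player 2 against a4: payoffs 2.1, 3.6, 2.9, 2.7 → best response X.
Mutual best responses: (a3, Z); (a4, X).

(a3, Z); (a4, X)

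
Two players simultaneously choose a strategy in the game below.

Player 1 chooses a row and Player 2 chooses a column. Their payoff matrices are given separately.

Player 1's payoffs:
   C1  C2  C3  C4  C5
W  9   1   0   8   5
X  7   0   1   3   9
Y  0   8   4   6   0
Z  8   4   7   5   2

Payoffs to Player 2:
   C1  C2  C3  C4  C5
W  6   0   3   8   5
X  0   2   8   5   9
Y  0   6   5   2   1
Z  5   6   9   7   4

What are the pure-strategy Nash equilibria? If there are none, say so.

(W, C1): Player 2 can switch to C4 (6 → 8). Not NE.
(W, C2): Player 1 can switch to Y (1 → 8). Not NE.
(W, C3): Player 1 can switch to X (0 → 1). Not NE.
(W, C4): Player 1 gets 8, best alternative 6; Player 2 gets 8, best alternative 6. No profitable deviation — NE.
(W, C5): Player 1 can switch to X (5 → 9). Not NE.
(X, C1): Player 1 can switch to W (7 → 9). Not NE.
(X, C2): Player 1 can switch to W (0 → 1). Not NE.
(X, C5): Player 1 gets 9, best alternative 5; Player 2 gets 9, best alternative 8. No profitable deviation — NE.
(Y, C2): Player 1 gets 8, best alternative 4; Player 2 gets 6, best alternative 5. No profitable deviation — NE.
(Z, C3): Player 1 gets 7, best alternative 4; Player 2 gets 9, best alternative 7. No profitable deviation — NE.
(The remaining 10 profiles each have a profitable deviation by the same check.)

(W, C4), (X, C5), (Y, C2), (Z, C3)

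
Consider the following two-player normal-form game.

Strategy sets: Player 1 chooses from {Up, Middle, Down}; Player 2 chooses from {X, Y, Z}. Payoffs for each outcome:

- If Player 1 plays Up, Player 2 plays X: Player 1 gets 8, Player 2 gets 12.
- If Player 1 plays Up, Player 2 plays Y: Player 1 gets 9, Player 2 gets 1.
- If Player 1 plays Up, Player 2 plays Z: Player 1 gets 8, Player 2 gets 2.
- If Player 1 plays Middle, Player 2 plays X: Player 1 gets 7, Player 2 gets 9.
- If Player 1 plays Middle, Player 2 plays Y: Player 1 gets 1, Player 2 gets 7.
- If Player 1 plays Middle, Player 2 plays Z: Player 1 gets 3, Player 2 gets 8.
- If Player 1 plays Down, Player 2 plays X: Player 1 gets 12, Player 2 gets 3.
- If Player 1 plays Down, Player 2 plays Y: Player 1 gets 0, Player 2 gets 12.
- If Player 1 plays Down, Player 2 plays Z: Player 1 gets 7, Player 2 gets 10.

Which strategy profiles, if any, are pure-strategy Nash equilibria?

Player 1 against X: payoffs 8, 7, 12 → best response Down.
Player 1 against Y: payoffs 9, 1, 0 → best response Up.
Player 1 against Z: payoffs 8, 3, 7 → best response Up.
Player 2 against Up: payoffs 12, 1, 2 → best response X.
Player 2 against Middle: payoffs 9, 7, 8 → best response X.
Player 2 against Down: payoffs 3, 12, 10 → best response Y.
No profile is a mutual best response for all players.

There is no pure-strategy Nash equilibrium.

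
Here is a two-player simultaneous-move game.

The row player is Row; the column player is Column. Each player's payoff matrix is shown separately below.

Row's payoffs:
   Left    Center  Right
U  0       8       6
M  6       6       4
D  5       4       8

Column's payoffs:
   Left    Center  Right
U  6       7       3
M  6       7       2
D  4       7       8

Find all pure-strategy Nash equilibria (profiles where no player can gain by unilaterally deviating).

(U, Left): Row can switch to M (0 → 6). Not NE.
(U, Center): Row gets 8, best alternative 6; Column gets 7, best alternative 6. No profitable deviation — NE.
(U, Right): Row can switch to D (6 → 8). Not NE.
(M, Left): Column can switch to Center (6 → 7). Not NE.
(M, Center): Row can switch to U (6 → 8). Not NE.
(M, Right): Row can switch to U (4 → 6). Not NE.
(D, Left): Row can switch to M (5 → 6). Not NE.
(D, Center): Row can switch to U (4 → 8). Not NE.
(D, Right): Row gets 8, best alternative 6; Column gets 8, best alternative 7. No profitable deviation — NE.

(U, Center); (D, Right)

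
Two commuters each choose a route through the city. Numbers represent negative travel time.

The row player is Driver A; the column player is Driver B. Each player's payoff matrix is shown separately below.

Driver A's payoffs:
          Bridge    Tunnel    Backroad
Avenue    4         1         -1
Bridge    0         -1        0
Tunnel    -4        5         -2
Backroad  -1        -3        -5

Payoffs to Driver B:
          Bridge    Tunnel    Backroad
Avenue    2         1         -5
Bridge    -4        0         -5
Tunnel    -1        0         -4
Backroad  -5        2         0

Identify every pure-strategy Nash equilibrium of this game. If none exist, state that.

Mark each player's best response to every combination of opponents' strategies; a profile where every player is best-responding is a pure Nash equilibrium.
Driver A against Bridge: payoffs 4, 0, -4, -1 → best response Avenue.
Driver A against Tunnel: payoffs 1, -1, 5, -3 → best response Tunnel.
Driver A against Backroad: payoffs -1, 0, -2, -5 → best response Bridge.
Driver B against Avenue: payoffs 2, 1, -5 → best response Bridge.
Driver B against Bridge: payoffs -4, 0, -5 → best response Tunnel.
Driver B against Tunnel: payoffs -1, 0, -4 → best response Tunnel.
Driver B against Backroad: payoffs -5, 2, 0 → best response Tunnel.
Mutual best responses: (Avenue, Bridge); (Tunnel, Tunnel).

(Avenue, Bridge), (Tunnel, Tunnel)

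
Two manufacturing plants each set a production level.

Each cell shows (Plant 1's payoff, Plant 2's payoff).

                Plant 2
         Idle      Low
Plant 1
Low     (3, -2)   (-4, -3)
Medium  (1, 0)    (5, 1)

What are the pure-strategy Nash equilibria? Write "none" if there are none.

For each player, find the best response to each opponent profile; mutual best responses are the pure NE.
Plant 1 against Idle: payoffs 3, 1 → best response Low.
Plant 1 against Low: payoffs -4, 5 → best response Medium.
Plant 2 against Low: payoffs -2, -3 → best response Idle.
Plant 2 against Medium: payoffs 0, 1 → best response Low.
Mutual best responses: (Low, Idle); (Medium, Low).

The pure Nash equilibria are (Low, Idle), (Medium, Low).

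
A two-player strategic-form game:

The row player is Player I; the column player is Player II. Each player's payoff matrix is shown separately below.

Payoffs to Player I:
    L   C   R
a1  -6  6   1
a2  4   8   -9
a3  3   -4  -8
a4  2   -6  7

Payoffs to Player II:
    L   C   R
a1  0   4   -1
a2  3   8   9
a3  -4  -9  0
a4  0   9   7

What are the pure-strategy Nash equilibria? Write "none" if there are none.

There is no pure-strategy Nash equilibrium.

Player I against L: payoffs -6, 4, 3, 2 → best response a2.
Player I against C: payoffs 6, 8, -4, -6 → best response a2.
Player I against R: payoffs 1, -9, -8, 7 → best response a4.
Player II against a1: payoffs 0, 4, -1 → best response C.
Player II against a2: payoffs 3, 8, 9 → best response R.
Player II against a3: payoffs -4, -9, 0 → best response R.
Player II against a4: payoffs 0, 9, 7 → best response C.
No profile is a mutual best response for all players.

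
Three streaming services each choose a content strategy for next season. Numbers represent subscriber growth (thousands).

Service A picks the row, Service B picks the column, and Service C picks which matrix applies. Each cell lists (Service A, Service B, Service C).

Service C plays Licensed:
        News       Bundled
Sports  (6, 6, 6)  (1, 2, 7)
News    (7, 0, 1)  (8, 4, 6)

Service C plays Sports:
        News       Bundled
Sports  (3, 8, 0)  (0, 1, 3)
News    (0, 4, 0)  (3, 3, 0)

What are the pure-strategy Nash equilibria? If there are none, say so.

Pure NE: (News, Bundled, Licensed)

(Sports, News, Licensed): Service A can switch to News (6 → 7). Not NE.
(Sports, News, Sports): Service C can switch to Licensed (0 → 6). Not NE.
(Sports, Bundled, Licensed): Service A can switch to News (1 → 8). Not NE.
(Sports, Bundled, Sports): Service A can switch to News (0 → 3). Not NE.
(News, News, Licensed): Service B can switch to Bundled (0 → 4). Not NE.
(News, News, Sports): Service A can switch to Sports (0 → 3). Not NE.
(News, Bundled, Licensed): Service A gets 8, best alternative 1; Service B gets 4, best alternative 0; Service C gets 6, best alternative 0. No profitable deviation — NE.
(The remaining 1 profile has a profitable deviation by the same check.)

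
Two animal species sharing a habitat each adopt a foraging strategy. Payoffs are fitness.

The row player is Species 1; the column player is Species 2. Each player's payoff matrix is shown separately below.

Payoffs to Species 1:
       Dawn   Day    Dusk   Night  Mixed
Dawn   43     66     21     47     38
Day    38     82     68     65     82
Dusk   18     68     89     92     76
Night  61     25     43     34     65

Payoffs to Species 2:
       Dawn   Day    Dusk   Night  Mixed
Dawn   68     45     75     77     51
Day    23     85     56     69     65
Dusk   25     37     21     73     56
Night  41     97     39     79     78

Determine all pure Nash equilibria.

The pure Nash equilibria are (Day, Day) and (Dusk, Night).

(Dawn, Dawn): Species 1 can switch to Night (43 → 61). Not NE.
(Dawn, Day): Species 1 can switch to Day (66 → 82). Not NE.
(Dawn, Dusk): Species 1 can switch to Day (21 → 68). Not NE.
(Dawn, Night): Species 1 can switch to Day (47 → 65). Not NE.
(Dawn, Mixed): Species 1 can switch to Day (38 → 82). Not NE.
(Day, Dawn): Species 1 can switch to Dawn (38 → 43). Not NE.
(Day, Day): Species 1 gets 82, best alternative 68; Species 2 gets 85, best alternative 69. No profitable deviation — NE.
(Dusk, Night): Species 1 gets 92, best alternative 65; Species 2 gets 73, best alternative 56. No profitable deviation — NE.
(The remaining 12 profiles each have a profitable deviation by the same check.)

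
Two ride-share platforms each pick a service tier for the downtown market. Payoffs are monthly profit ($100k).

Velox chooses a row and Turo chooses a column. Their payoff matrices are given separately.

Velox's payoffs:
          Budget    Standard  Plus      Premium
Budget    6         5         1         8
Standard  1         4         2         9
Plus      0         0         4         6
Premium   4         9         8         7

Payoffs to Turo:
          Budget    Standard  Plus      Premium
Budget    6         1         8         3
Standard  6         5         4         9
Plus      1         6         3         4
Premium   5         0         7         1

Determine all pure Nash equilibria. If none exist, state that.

Check each profile: it is a Nash equilibrium iff no player can strictly gain by switching unilaterally.
(Budget, Budget): Turo can switch to Plus (6 → 8). Not NE.
(Budget, Standard): Velox can switch to Premium (5 → 9). Not NE.
(Budget, Plus): Velox can switch to Standard (1 → 2). Not NE.
(Budget, Premium): Velox can switch to Standard (8 → 9). Not NE.
(Standard, Budget): Velox can switch to Budget (1 → 6). Not NE.
(Standard, Standard): Velox can switch to Budget (4 → 5). Not NE.
(Standard, Premium): Velox gets 9, best alternative 8; Turo gets 9, best alternative 6. No profitable deviation — NE.
(Premium, Plus): Velox gets 8, best alternative 4; Turo gets 7, best alternative 5. No profitable deviation — NE.
(The remaining 8 profiles each have a profitable deviation by the same check.)

Pure-strategy Nash equilibria: (Standard, Premium) and (Premium, Plus)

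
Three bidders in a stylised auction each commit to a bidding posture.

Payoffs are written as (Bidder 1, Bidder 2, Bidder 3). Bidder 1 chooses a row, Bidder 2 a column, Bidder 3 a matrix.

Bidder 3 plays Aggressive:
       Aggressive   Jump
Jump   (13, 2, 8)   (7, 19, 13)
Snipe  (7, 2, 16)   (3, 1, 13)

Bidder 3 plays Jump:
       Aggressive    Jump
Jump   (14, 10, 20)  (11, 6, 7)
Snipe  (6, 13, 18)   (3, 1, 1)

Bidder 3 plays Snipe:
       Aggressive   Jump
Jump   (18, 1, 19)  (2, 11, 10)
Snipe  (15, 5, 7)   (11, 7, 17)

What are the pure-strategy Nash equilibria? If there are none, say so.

(Jump, Aggressive, Jump); (Jump, Jump, Aggressive); (Snipe, Jump, Snipe)

Bidder 1 against (Aggressive, Aggressive): payoffs 13, 7 → best response Jump.
Bidder 1 against (Aggressive, Jump): payoffs 14, 6 → best response Jump.
Bidder 1 against (Aggressive, Snipe): payoffs 18, 15 → best response Jump.
Bidder 1 against (Jump, Aggressive): payoffs 7, 3 → best response Jump.
Bidder 1 against (Jump, Jump): payoffs 11, 3 → best response Jump.
Bidder 1 against (Jump, Snipe): payoffs 2, 11 → best response Snipe.
Bidder 2 against (Jump, Aggressive): payoffs 2, 19 → best response Jump.
Bidder 2 against (Jump, Jump): payoffs 10, 6 → best response Aggressive.
Bidder 2 against (Jump, Snipe): payoffs 1, 11 → best response Jump.
Bidder 2 against (Snipe, Aggressive): payoffs 2, 1 → best response Aggressive.
Bidder 2 against (Snipe, Jump): payoffs 13, 1 → best response Aggressive.
Bidder 2 against (Snipe, Snipe): payoffs 5, 7 → best response Jump.
Bidder 3 against (Jump, Aggressive): payoffs 8, 20, 19 → best response Jump.
Bidder 3 against (Jump, Jump): payoffs 13, 7, 10 → best response Aggressive.
Bidder 3 against (Snipe, Aggressive): payoffs 16, 18, 7 → best response Jump.
Bidder 3 against (Snipe, Jump): payoffs 13, 1, 17 → best response Snipe.
Mutual best responses: (Jump, Aggressive, Jump); (Jump, Jump, Aggressive); (Snipe, Jump, Snipe).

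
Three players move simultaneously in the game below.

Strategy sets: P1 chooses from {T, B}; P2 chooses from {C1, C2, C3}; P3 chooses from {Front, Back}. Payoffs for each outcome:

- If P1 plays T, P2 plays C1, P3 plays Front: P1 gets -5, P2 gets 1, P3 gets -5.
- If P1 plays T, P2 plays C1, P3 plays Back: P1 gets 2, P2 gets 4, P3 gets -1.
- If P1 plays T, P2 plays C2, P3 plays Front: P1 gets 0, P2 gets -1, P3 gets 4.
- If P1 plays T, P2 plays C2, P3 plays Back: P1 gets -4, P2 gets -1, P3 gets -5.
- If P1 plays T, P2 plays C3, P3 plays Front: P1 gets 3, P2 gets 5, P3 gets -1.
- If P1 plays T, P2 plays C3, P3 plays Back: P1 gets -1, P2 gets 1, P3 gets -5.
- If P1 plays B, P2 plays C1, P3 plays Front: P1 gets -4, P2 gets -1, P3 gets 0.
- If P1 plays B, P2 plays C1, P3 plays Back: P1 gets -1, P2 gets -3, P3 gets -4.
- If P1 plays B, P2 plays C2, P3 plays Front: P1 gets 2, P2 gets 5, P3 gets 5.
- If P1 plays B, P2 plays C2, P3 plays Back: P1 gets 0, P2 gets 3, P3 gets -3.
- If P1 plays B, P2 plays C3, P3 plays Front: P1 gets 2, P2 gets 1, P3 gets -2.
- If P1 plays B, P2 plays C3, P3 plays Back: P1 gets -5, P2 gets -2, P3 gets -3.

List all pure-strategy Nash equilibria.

The pure Nash equilibria are (T, C1, Back) and (T, C3, Front) and (B, C2, Front).

(T, C1, Front): P1 can switch to B (-5 → -4). Not NE.
(T, C1, Back): P1 gets 2, best alternative -1; P2 gets 4, best alternative 1; P3 gets -1, best alternative -5. No profitable deviation — NE.
(T, C2, Front): P1 can switch to B (0 → 2). Not NE.
(T, C2, Back): P1 can switch to B (-4 → 0). Not NE.
(T, C3, Front): P1 gets 3, best alternative 2; P2 gets 5, best alternative 1; P3 gets -1, best alternative -5. No profitable deviation — NE.
(T, C3, Back): P2 can switch to C1 (1 → 4). Not NE.
(B, C1, Front): P2 can switch to C2 (-1 → 5). Not NE.
(B, C1, Back): P1 can switch to T (-1 → 2). Not NE.
(B, C2, Front): P1 gets 2, best alternative 0; P2 gets 5, best alternative 1; P3 gets 5, best alternative -3. No profitable deviation — NE.
(B, C2, Back): P3 can switch to Front (-3 → 5). Not NE.
(B, C3, Front): P1 can switch to T (2 → 3). Not NE.
(B, C3, Back): P1 can switch to T (-5 → -1). Not NE.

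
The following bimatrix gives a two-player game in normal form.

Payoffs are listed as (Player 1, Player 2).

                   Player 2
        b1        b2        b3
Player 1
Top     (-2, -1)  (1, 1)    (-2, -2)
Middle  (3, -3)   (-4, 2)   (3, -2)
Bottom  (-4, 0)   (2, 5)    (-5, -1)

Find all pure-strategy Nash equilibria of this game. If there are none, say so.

(Top, b1): Player 1 can switch to Middle (-2 → 3). Not NE.
(Top, b2): Player 1 can switch to Bottom (1 → 2). Not NE.
(Top, b3): Player 1 can switch to Middle (-2 → 3). Not NE.
(Middle, b1): Player 2 can switch to b2 (-3 → 2). Not NE.
(Middle, b2): Player 1 can switch to Top (-4 → 1). Not NE.
(Middle, b3): Player 2 can switch to b2 (-2 → 2). Not NE.
(Bottom, b1): Player 1 can switch to Top (-4 → -2). Not NE.
(Bottom, b2): Player 1 gets 2, best alternative 1; Player 2 gets 5, best alternative 0. No profitable deviation — NE.
(Bottom, b3): Player 1 can switch to Top (-5 → -2). Not NE.

(Bottom, b2)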